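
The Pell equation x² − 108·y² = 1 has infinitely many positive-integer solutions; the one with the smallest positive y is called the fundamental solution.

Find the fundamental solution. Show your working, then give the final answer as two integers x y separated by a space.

1351 130

√108 → a₀=10, period (2,1,1,4,1,1,2,20); ℓ=8 even so k=7
step 0: (10, 1)  from 10·(1,0) + (0,1)
step 1: (21, 2)  from 2·(10,1) + (1,0)
step 2: (31, 3)  from 1·(21,2) + (10,1)
…
step 6: (530, 51)  from 1·(291,28) + (239,23)
step 7: (1351, 130)  from 2·(530,51) + (291,28)
fundamental: x₁=1351, y₁=130  (since 1825201 − 108·16900 = 1)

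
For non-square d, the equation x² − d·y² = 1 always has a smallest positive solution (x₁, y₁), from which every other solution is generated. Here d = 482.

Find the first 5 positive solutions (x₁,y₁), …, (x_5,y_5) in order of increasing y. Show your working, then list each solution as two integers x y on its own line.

[21; 1,20,1,42] for √482; ℓ=4 ⇒ convergent index 3
i=0: a=21 ⇒ p=21, q=1
i=1: a=1 ⇒ p=22, q=1
i=2: a=20 ⇒ p=461, q=21
i=3: a=1 ⇒ p=483, q=22
→ (483, 22).  Check: 483²=233289, 482·22²=233288, difference 1.
n=2: (483,22)∘(483,22) = (483·483+482·22·22, 483·22+22·483) = (466577,21252)
n=3: (466577,21252)∘(483,22) = (483·466577+482·22·21252, 483·21252+22·466577) = (450712899,20529410)
n=4: (450712899,20529410)∘(483,22) = (483·450712899+482·22·20529410, 483·20529410+22·450712899) = (435388193857,19831388808)
n=5: (435388193857,19831388808)∘(483,22) = (483·435388193857+482·22·19831388808, 483·19831388808+22·435388193857) = (420584544552963,19157101059118)

483 22
466577 21252
450712899 20529410
435388193857 19831388808
420584544552963 19157101059118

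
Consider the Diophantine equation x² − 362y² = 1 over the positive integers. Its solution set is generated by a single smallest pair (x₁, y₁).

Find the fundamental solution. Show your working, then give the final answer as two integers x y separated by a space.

d=362: √d = [19; 38] (ℓ=1, odd), read p_1/q_1
step 0: (19, 1)  from 19·(1,0) + (0,1)
step 1: (723, 38)  from 38·(19,1) + (1,0)
(x₁, y₁) = (723, 38);  723² − 362·38² = 1 ✓

723 38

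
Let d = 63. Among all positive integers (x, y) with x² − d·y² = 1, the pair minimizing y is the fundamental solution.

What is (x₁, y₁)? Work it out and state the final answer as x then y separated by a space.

√63 = [7; 1,14, …], period ℓ=2 (even) → k=1
k=0  a_k=7  p_k/q_k = 7/1
k=1  a_k=1  p_k/q_k = 8/1
(x₁, y₁) = (8, 1);  8² − 63·1² = 1 ✓

8 1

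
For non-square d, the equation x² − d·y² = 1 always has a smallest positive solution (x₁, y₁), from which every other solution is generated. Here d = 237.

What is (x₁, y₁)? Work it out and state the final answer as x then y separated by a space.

d=237: √d = [15; 2,1,1,7,10,7,1,1,2,30] (ℓ=10, even), read p_9/q_9
i=0: a=15 ⇒ p=15, q=1
…
i=2: a=1 ⇒ p=46, q=3
…
i=4: a=7 ⇒ p=585, q=38
i=5: a=10 ⇒ p=5927, q=385
…
i=7: a=1 ⇒ p=48001, q=3118
i=8: a=1 ⇒ p=90075, q=5851
i=9: a=2 ⇒ p=228151, q=14820
→ (228151, 14820).  Check: 228151²=52052878801, 237·14820²=52052878800, difference 1.

228151 14820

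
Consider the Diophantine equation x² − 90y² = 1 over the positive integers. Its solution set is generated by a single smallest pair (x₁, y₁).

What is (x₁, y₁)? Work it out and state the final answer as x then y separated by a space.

[9; 2,18] for √90; ℓ=2 ⇒ convergent index 1
step 0: (9, 1)  from 9·(1,0) + (0,1)
step 1: (19, 2)  from 2·(9,1) + (1,0)
(x₁, y₁) = (19, 2);  19² − 90·2² = 1 ✓

19 2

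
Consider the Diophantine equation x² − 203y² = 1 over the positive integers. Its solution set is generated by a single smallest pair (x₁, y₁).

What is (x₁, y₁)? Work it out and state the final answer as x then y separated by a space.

√203 → a₀=14, period (4,28); ℓ=2 even so k=1
a_0=14:  p_0=14·1+0=14,  q_0=14·0+1=1
a_1=4:  p_1=4·14+1=57,  q_1=4·1+0=4
(x₁, y₁) = (57, 4);  57² − 203·4² = 1 ✓

57 4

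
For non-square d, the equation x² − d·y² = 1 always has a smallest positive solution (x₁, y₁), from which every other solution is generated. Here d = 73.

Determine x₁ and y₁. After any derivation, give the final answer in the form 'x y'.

2281249 267000

√73 → a₀=8, period (1,1,5,5,1,1,16); ℓ=7 odd so k=13
step 0: (8, 1)  from 8·(1,0) + (0,1)
step 1: (9, 1)  from 1·(8,1) + (1,0)
step 2: (17, 2)  from 1·(9,1) + (8,1)
step 3: (94, 11)  from 5·(17,2) + (9,1)
step 4: (487, 57)  from 5·(94,11) + (17,2)
step 5: (581, 68)  from 1·(487,57) + (94,11)
…
step 7: (17669, 2068)  from 16·(1068,125) + (581,68)
step 8: (18737, 2193)  from 1·(17669,2068) + (1068,125)
step 9: (36406, 4261)  from 1·(18737,2193) + (17669,2068)
…
step 12: (1241008, 145249)  from 1·(1040241,121751) + (200767,23498)
step 13: (2281249, 267000)  from 1·(1241008,145249) + (1040241,121751)
(x₁, y₁) = (2281249, 267000);  2281249² − 73·267000² = 1 ✓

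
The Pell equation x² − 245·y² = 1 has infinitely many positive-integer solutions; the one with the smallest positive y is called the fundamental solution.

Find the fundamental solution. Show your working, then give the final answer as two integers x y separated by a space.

51841 3312

d=245: √d = [15; 1,1,1,7,6,7,1,1,1,30] (ℓ=10, even), read p_9/q_9
step 0: (15, 1)  from 15·(1,0) + (0,1)
step 1: (16, 1)  from 1·(15,1) + (1,0)
…
step 4: (360, 23)  from 7·(47,3) + (31,2)
…
step 6: (15809, 1010)  from 7·(2207,141) + (360,23)
…
step 8: (33825, 2161)  from 1·(18016,1151) + (15809,1010)
step 9: (51841, 3312)  from 1·(33825,2161) + (18016,1151)
fundamental: x₁=51841, y₁=3312  (since 2687489281 − 245·10969344 = 1)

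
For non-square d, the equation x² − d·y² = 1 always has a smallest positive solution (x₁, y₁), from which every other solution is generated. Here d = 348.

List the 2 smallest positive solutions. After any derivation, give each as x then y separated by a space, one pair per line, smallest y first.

1567 84
4910977 263256

√348 → a₀=18, period (1,1,1,8,1,1,1,36); ℓ=8 even so k=7
step 0: (18, 1)  from 18·(1,0) + (0,1)
step 1: (19, 1)  from 1·(18,1) + (1,0)
…
step 3: (56, 3)  from 1·(37,2) + (19,1)
step 4: (485, 26)  from 8·(56,3) + (37,2)
step 5: (541, 29)  from 1·(485,26) + (56,3)
step 6: (1026, 55)  from 1·(541,29) + (485,26)
step 7: (1567, 84)  from 1·(1026,55) + (541,29)
→ (1567, 84).  Check: 1567²=2455489, 348·84²=2455488, difference 1.
(x_2, y_2) = (1567·1567 + 348·84·84, 1567·84 + 84·1567) = (4910977, 263256)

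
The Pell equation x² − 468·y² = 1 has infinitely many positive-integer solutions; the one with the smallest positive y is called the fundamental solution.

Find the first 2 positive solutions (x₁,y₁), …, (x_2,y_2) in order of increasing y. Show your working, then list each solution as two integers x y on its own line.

649 30
842401 38940

[21; 1,1,1,2,1,1,1,42] for √468; ℓ=8 ⇒ convergent index 7
step 0: (21, 1)  from 21·(1,0) + (0,1)
step 1: (22, 1)  from 1·(21,1) + (1,0)
step 2: (43, 2)  from 1·(22,1) + (21,1)
step 3: (65, 3)  from 1·(43,2) + (22,1)
step 4: (173, 8)  from 2·(65,3) + (43,2)
…
step 6: (411, 19)  from 1·(238,11) + (173,8)
step 7: (649, 30)  from 1·(411,19) + (238,11)
(x₁, y₁) = (649, 30);  649² − 468·30² = 1 ✓
n=2: (649,30)∘(649,30) = (649·649+468·30·30, 649·30+30·649) = (842401,38940)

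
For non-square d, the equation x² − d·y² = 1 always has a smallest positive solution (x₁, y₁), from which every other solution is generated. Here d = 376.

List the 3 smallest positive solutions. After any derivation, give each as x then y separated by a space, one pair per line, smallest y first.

√376 → a₀=19, period (2,1,1,3,1,…,1,2,38); ℓ=16 even so k=15
a_0=19:  p_0=19·1+0=19,  q_0=19·0+1=1
a_1=2:  p_1=2·19+1=39,  q_1=2·1+0=2
a_2=1:  p_2=1·39+19=58,  q_2=1·2+1=3
a_3=1:  p_3=1·58+39=97,  q_3=1·3+2=5
a_4=3:  p_4=3·97+58=349,  q_4=3·5+3=18
…
a_9=2:  p_9=2·12953+2928=28834,  q_9=2·668+151=1487
a_10=2:  p_10=2·28834+12953=70621,  q_10=2·1487+668=3642
a_11=1:  p_11=1·70621+28834=99455,  q_11=1·3642+1487=5129
a_12=3:  p_12=3·99455+70621=368986,  q_12=3·5129+3642=19029
…
a_14=1:  p_14=1·468441+368986=837427,  q_14=1·24158+19029=43187
a_15=2:  p_15=2·837427+468441=2143295,  q_15=2·43187+24158=110532
→ (2143295, 110532).  Check: 2143295²=4593713457025, 376·110532²=4593713457024, difference 1.
n=2: (2143295,110532)∘(2143295,110532) = (2143295·2143295+376·110532·110532, 2143295·110532+110532·2143295) = (9187426914049,473805365880)
n=3: (9187426914049,473805365880)∘(2143295,110532) = (2143295·9187426914049+376·110532·473805365880, 2143295·473805365880+110532·9187426914049) = (39382732335491159615,2031009343327438668)

2143295 110532
9187426914049 473805365880
39382732335491159615 2031009343327438668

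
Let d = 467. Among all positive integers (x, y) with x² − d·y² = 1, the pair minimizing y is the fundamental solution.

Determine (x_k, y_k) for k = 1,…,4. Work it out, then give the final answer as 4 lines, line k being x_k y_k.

[21; 1,1,1,1,3,…,1,1,42] for √467; ℓ=14 ⇒ convergent index 13
a_0=21:  p_0=21·1+0=21,  q_0=21·0+1=1
a_1=1:  p_1=1·21+1=22,  q_1=1·1+0=1
…
a_6=3:  p_6=3·389+108=1275,  q_6=3·18+5=59
…
a_8=3:  p_8=3·27164+1275=82767,  q_8=3·1257+59=3830
…
a_10=1:  p_10=1·275465+82767=358232,  q_10=1·12747+3830=16577
…
a_12=1:  p_12=1·633697+358232=991929,  q_12=1·29324+16577=45901
a_13=1:  p_13=1·991929+633697=1625626,  q_13=1·45901+29324=75225
→ (1625626, 75225).  Check: 1625626²=2642659891876, 467·75225²=2642659891875, difference 1.
(x_2, y_2) = (1625626·1625626 + 467·75225·75225, 1625626·75225 + 75225·1625626) = (5285319783751, 244575431700)
(x_3, y_3) = (1625626·5285319783751 + 467·75225·244575431700, 1625626·244575431700 + 75225·5285319783751) = (17183906517558380626, 795176361465413175)
(x_4, y_4) = (1625626·17183906517558380626 + 467·75225·795176361465413175, 1625626·795176361465413175 + 75225·17183906517558380626) = (55869210433019434807260001, 2585318735566902940613400)

1625626 75225
5285319783751 244575431700
17183906517558380626 795176361465413175
55869210433019434807260001 2585318735566902940613400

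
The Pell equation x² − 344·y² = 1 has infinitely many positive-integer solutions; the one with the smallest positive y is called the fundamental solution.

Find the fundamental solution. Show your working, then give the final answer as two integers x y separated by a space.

d=344: √d = [18; 1,1,4,1,3,1,4,1,1,36] (ℓ=10, even), read p_9/q_9
i=0: a=18 ⇒ p=18, q=1
…
i=2: a=1 ⇒ p=37, q=2
i=3: a=4 ⇒ p=167, q=9
i=4: a=1 ⇒ p=204, q=11
i=5: a=3 ⇒ p=779, q=42
i=6: a=1 ⇒ p=983, q=53
i=7: a=4 ⇒ p=4711, q=254
i=8: a=1 ⇒ p=5694, q=307
i=9: a=1 ⇒ p=10405, q=561
(x₁, y₁) = (10405, 561);  10405² − 344·561² = 1 ✓

10405 561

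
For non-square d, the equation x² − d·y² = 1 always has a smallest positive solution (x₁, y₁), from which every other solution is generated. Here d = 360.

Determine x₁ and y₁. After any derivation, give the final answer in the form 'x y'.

19 1

[18; 1,36] for √360; ℓ=2 ⇒ convergent index 1
k=0  a_k=18  p_k/q_k = 18/1
k=1  a_k=1  p_k/q_k = 19/1
(x₁, y₁) = (19, 1);  19² − 360·1² = 1 ✓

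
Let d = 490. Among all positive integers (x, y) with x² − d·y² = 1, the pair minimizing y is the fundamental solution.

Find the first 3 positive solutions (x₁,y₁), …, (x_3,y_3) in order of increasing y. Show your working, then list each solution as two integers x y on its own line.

1039681 46968
2161873163521 97663474416
4495316905044313921 203077717488555624

√490 → a₀=22, period (7,2,1,4,4,4,1,2,7,44); ℓ=10 even so k=9
i=0: a=22 ⇒ p=22, q=1
i=1: a=7 ⇒ p=155, q=7
…
i=4: a=4 ⇒ p=2280, q=103
…
i=7: a=1 ⇒ p=50315, q=2273
i=8: a=2 ⇒ p=141338, q=6385
i=9: a=7 ⇒ p=1039681, q=46968
→ (1039681, 46968).  Check: 1039681²=1080936581761, 490·46968²=1080936581760, difference 1.
(x_2, y_2) = (1039681·1039681 + 490·46968·46968, 1039681·46968 + 46968·1039681) = (2161873163521, 97663474416)
(x_3, y_3) = (1039681·2161873163521 + 490·46968·97663474416, 1039681·97663474416 + 46968·2161873163521) = (4495316905044313921, 203077717488555624)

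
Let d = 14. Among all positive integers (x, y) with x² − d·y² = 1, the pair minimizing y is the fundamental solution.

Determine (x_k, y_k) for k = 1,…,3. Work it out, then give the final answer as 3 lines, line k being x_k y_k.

d=14: √d = [3; 1,2,1,6] (ℓ=4, even), read p_3/q_3
i=0: a=3 ⇒ p=3, q=1
i=1: a=1 ⇒ p=4, q=1
i=2: a=2 ⇒ p=11, q=3
i=3: a=1 ⇒ p=15, q=4
(x₁, y₁) = (15, 4);  15² − 14·4² = 1 ✓
k=2:  x_2 = 15·15+14·4·4 = 449,  y_2 = 15·4+4·15 = 120
k=3:  x_3 = 15·449+14·4·120 = 13455,  y_3 = 15·120+4·449 = 3596

15 4
449 120
13455 3596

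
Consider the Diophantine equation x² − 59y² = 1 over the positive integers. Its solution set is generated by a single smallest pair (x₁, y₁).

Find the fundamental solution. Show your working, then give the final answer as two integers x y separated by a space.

√59 = [7; 1,2,7,2,1,14, …], period ℓ=6 (even) → k=5
a_0=7:  p_0=7·1+0=7,  q_0=7·0+1=1
…
a_2=2:  p_2=2·8+7=23,  q_2=2·1+1=3
a_3=7:  p_3=7·23+8=169,  q_3=7·3+1=22
a_4=2:  p_4=2·169+23=361,  q_4=2·22+3=47
a_5=1:  p_5=1·361+169=530,  q_5=1·47+22=69
fundamental: x₁=530, y₁=69  (since 280900 − 59·4761 = 1)

530 69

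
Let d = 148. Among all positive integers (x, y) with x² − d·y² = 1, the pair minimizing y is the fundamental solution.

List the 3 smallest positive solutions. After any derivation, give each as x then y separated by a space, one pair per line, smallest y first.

73 6
10657 876
1555849 127890

[12; 6,24] for √148; ℓ=2 ⇒ convergent index 1
i=0: a=12 ⇒ p=12, q=1
i=1: a=6 ⇒ p=73, q=6
(x₁, y₁) = (73, 6);  73² − 148·6² = 1 ✓
(x_2, y_2) = (73·73 + 148·6·6, 73·6 + 6·73) = (10657, 876)
(x_3, y_3) = (73·10657 + 148·6·876, 73·876 + 6·10657) = (1555849, 127890)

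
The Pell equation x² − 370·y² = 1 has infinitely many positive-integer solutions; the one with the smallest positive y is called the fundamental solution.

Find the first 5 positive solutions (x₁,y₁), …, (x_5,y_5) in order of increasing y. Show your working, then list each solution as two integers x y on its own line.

213859 11118
91471343761 4755368724
39123940210553539 2033956799880714
16734013458886067250241 869959934526623861928
7157438768568706971928026499 372097523273824548176239590

√370 → a₀=19, period (4,4,38); ℓ=3 odd so k=5
i=0: a=19 ⇒ p=19, q=1
…
i=2: a=4 ⇒ p=327, q=17
…
i=4: a=4 ⇒ p=50339, q=2617
i=5: a=4 ⇒ p=213859, q=11118
(x₁, y₁) = (213859, 11118);  213859² − 370·11118² = 1 ✓
(213859+11118√370)^2 = 91471343761 + 4755368724√370
(213859+11118√370)^3 = 39123940210553539 + 2033956799880714√370
(213859+11118√370)^4 = 16734013458886067250241 + 869959934526623861928√370
(213859+11118√370)^5 = 7157438768568706971928026499 + 372097523273824548176239590√370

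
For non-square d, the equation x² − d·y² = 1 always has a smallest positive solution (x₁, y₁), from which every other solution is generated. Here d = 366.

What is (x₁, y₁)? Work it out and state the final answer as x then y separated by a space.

907925 47458

[19; 7,1,1,1,2,12,2,1,1,1,7,38] for √366; ℓ=12 ⇒ convergent index 11
step 0: (19, 1)  from 19·(1,0) + (0,1)
step 1: (134, 7)  from 7·(19,1) + (1,0)
…
step 10: (119053, 6223)  from 1·(74554,3897) + (44499,2326)
step 11: (907925, 47458)  from 7·(119053,6223) + (74554,3897)
fundamental: x₁=907925, y₁=47458  (since 824327805625 − 366·2252261764 = 1)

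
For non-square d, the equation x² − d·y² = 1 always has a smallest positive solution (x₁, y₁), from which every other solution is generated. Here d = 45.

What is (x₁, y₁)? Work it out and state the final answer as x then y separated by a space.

161 24

√45 → a₀=6, period (1,2,2,2,1,12); ℓ=6 even so k=5
i=0: a=6 ⇒ p=6, q=1
…
i=2: a=2 ⇒ p=20, q=3
…
i=4: a=2 ⇒ p=114, q=17
i=5: a=1 ⇒ p=161, q=24
fundamental: x₁=161, y₁=24  (since 25921 − 45·576 = 1)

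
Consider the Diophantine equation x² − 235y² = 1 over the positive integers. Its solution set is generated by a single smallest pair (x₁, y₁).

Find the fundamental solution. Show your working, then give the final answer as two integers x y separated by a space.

46 3

√235 → a₀=15, period (3,30); ℓ=2 even so k=1
step 0: (15, 1)  from 15·(1,0) + (0,1)
step 1: (46, 3)  from 3·(15,1) + (1,0)
→ (46, 3).  Check: 46²=2116, 235·3²=2115, difference 1.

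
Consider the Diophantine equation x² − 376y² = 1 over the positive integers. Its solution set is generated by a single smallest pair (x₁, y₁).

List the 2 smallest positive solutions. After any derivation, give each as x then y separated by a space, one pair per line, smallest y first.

2143295 110532
9187426914049 473805365880

√376 = [19; 2,1,1,3,1,…,1,2,38, …], period ℓ=16 (even) → k=15
a_0=19:  p_0=19·1+0=19,  q_0=19·0+1=1
a_1=2:  p_1=2·19+1=39,  q_1=2·1+0=2
…
a_6=2:  p_6=2·446+349=1241,  q_6=2·23+18=64
a_7=2:  p_7=2·1241+446=2928,  q_7=2·64+23=151
…
a_9=2:  p_9=2·12953+2928=28834,  q_9=2·668+151=1487
a_10=2:  p_10=2·28834+12953=70621,  q_10=2·1487+668=3642
…
a_13=1:  p_13=1·368986+99455=468441,  q_13=1·19029+5129=24158
a_14=1:  p_14=1·468441+368986=837427,  q_14=1·24158+19029=43187
a_15=2:  p_15=2·837427+468441=2143295,  q_15=2·43187+24158=110532
fundamental: x₁=2143295, y₁=110532  (since 4593713457025 − 376·12217323024 = 1)
k=2:  x_2 = 2143295·2143295+376·110532·110532 = 9187426914049,  y_2 = 2143295·110532+110532·2143295 = 473805365880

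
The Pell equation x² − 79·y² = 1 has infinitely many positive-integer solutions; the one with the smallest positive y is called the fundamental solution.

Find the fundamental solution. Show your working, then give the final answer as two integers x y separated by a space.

80 9

√79 → a₀=8, period (1,7,1,16); ℓ=4 even so k=3
a_0=8:  p_0=8·1+0=8,  q_0=8·0+1=1
a_1=1:  p_1=1·8+1=9,  q_1=1·1+0=1
a_2=7:  p_2=7·9+8=71,  q_2=7·1+1=8
a_3=1:  p_3=1·71+9=80,  q_3=1·8+1=9
fundamental: x₁=80, y₁=9  (since 6400 − 79·81 = 1)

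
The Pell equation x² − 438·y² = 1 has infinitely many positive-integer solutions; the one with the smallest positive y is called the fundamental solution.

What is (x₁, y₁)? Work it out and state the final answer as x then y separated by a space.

293 14

d=438: √d = [20; 1,12,1,40] (ℓ=4, even), read p_3/q_3
step 0: (20, 1)  from 20·(1,0) + (0,1)
step 1: (21, 1)  from 1·(20,1) + (1,0)
step 2: (272, 13)  from 12·(21,1) + (20,1)
step 3: (293, 14)  from 1·(272,13) + (21,1)
(x₁, y₁) = (293, 14);  293² − 438·14² = 1 ✓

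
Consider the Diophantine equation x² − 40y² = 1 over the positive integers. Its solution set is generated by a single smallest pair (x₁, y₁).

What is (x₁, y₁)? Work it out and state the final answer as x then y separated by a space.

19 3

d=40: √d = [6; 3,12] (ℓ=2, even), read p_1/q_1
i=0: a=6 ⇒ p=6, q=1
i=1: a=3 ⇒ p=19, q=3
fundamental: x₁=19, y₁=3  (since 361 − 40·9 = 1)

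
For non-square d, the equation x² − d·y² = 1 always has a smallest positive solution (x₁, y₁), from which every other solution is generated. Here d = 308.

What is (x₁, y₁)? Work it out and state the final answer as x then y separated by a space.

[17; 1,1,4,1,1,34] for √308; ℓ=6 ⇒ convergent index 5
a_0=17:  p_0=17·1+0=17,  q_0=17·0+1=1
a_1=1:  p_1=1·17+1=18,  q_1=1·1+0=1
…
a_3=4:  p_3=4·35+18=158,  q_3=4·2+1=9
a_4=1:  p_4=1·158+35=193,  q_4=1·9+2=11
a_5=1:  p_5=1·193+158=351,  q_5=1·11+9=20
→ (351, 20).  Check: 351²=123201, 308·20²=123200, difference 1.

351 20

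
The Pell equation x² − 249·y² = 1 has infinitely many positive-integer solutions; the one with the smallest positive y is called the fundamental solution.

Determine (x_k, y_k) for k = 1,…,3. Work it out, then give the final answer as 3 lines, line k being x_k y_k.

√249 = [15; 1,3,1,1,5,…,3,1,30, …], period ℓ=16 (even) → k=15
step 0: (15, 1)  from 15·(1,0) + (0,1)
step 1: (16, 1)  from 1·(15,1) + (1,0)
step 2: (63, 4)  from 3·(16,1) + (15,1)
step 3: (79, 5)  from 1·(63,4) + (16,1)
…
step 6: (931, 59)  from 1·(789,50) + (142,9)
…
step 8: (36751, 2329)  from 10·(3582,227) + (931,59)
…
step 10: (150586, 9543)  from 1·(113835,7214) + (36751,2329)
…
step 12: (1017351, 64472)  from 1·(866765,54929) + (150586,9543)
step 13: (1884116, 119401)  from 1·(1017351,64472) + (866765,54929)
step 14: (6669699, 422675)  from 3·(1884116,119401) + (1017351,64472)
step 15: (8553815, 542076)  from 1·(6669699,422675) + (1884116,119401)
(x₁, y₁) = (8553815, 542076);  8553815² − 249·542076² = 1 ✓
n=2: (8553815,542076)∘(8553815,542076) = (8553815·8553815+249·542076·542076, 8553815·542076+542076·8553815) = (146335502108449,9273635639880)
n=3: (146335502108449,9273635639880)∘(8553815,542076) = (8553815·146335502108449+249·542076·9273635639880, 8553815·9273635639880+542076·146335502108449) = (2503453625935556812055,158649927281879742324)

8553815 542076
146335502108449 9273635639880
2503453625935556812055 158649927281879742324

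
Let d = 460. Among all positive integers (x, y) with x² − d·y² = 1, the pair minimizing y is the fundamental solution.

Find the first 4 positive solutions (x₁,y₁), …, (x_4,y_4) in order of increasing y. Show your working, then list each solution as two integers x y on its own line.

2535751 118230
12860066268001 599603681460
65219851798297071751 3040891269731634690
330762608834754335913072001 15421886156225925189922920

d=460: √d = [21; 2,4,3,1,2,10,2,1,3,4,2,42] (ℓ=12, even), read p_11/q_11
step 0: (21, 1)  from 21·(1,0) + (0,1)
step 1: (43, 2)  from 2·(21,1) + (1,0)
…
step 3: (622, 29)  from 3·(193,9) + (43,2)
step 4: (815, 38)  from 1·(622,29) + (193,9)
step 5: (2252, 105)  from 2·(815,38) + (622,29)
…
step 7: (48922, 2281)  from 2·(23335,1088) + (2252,105)
step 8: (72257, 3369)  from 1·(48922,2281) + (23335,1088)
step 9: (265693, 12388)  from 3·(72257,3369) + (48922,2281)
step 10: (1135029, 52921)  from 4·(265693,12388) + (72257,3369)
step 11: (2535751, 118230)  from 2·(1135029,52921) + (265693,12388)
(x₁, y₁) = (2535751, 118230);  2535751² − 460·118230² = 1 ✓
(x_2, y_2) = (2535751·2535751 + 460·118230·118230, 2535751·118230 + 118230·2535751) = (12860066268001, 599603681460)
(x_3, y_3) = (2535751·12860066268001 + 460·118230·599603681460, 2535751·599603681460 + 118230·12860066268001) = (65219851798297071751, 3040891269731634690)
(x_4, y_4) = (2535751·65219851798297071751 + 460·118230·3040891269731634690, 2535751·3040891269731634690 + 118230·65219851798297071751) = (330762608834754335913072001, 15421886156225925189922920)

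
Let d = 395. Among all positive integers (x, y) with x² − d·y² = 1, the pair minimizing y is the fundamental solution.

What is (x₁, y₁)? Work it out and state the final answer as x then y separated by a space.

159 8

√395 → a₀=19, period (1,6,1,38); ℓ=4 even so k=3
i=0: a=19 ⇒ p=19, q=1
i=1: a=1 ⇒ p=20, q=1
i=2: a=6 ⇒ p=139, q=7
i=3: a=1 ⇒ p=159, q=8
(x₁, y₁) = (159, 8);  159² − 395·8² = 1 ✓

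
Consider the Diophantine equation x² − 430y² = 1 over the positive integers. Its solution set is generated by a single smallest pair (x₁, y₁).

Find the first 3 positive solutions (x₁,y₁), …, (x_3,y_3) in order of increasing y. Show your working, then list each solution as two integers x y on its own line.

d=430: √d = [20; 1,2,1,3,1,…,2,1,40] (ℓ=14, even), read p_13/q_13
i=0: a=20 ⇒ p=20, q=1
…
i=2: a=2 ⇒ p=62, q=3
i=3: a=1 ⇒ p=83, q=4
…
i=5: a=1 ⇒ p=394, q=19
…
i=7: a=8 ⇒ p=21794, q=1051
i=8: a=6 ⇒ p=133439, q=6435
i=9: a=1 ⇒ p=155233, q=7486
…
i=12: a=2 ⇒ p=2107880, q=101651
i=13: a=1 ⇒ p=2862251, q=138030
(x₁, y₁) = (2862251, 138030);  2862251² − 430·138030² = 1 ✓
k=2:  x_2 = 2862251·2862251+430·138030·138030 = 16384961574001,  y_2 = 2862251·138030+138030·2862251 = 790153011060
k=3:  x_3 = 2862251·16384961574001+430·138030·790153011060 = 93795745300289010251,  y_3 = 2862251·790153011060+138030·16384961574001 = 4523232492118854090

2862251 138030
16384961574001 790153011060
93795745300289010251 4523232492118854090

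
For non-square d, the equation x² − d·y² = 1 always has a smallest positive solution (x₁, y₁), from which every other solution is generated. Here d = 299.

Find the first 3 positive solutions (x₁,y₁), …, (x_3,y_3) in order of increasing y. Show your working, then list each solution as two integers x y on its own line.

[17; 3,2,3,34] for √299; ℓ=4 ⇒ convergent index 3
a_0=17:  p_0=17·1+0=17,  q_0=17·0+1=1
…
a_2=2:  p_2=2·52+17=121,  q_2=2·3+1=7
a_3=3:  p_3=3·121+52=415,  q_3=3·7+3=24
fundamental: x₁=415, y₁=24  (since 172225 − 299·576 = 1)
(415+24√299)^2 = 344449 + 19920√299
(415+24√299)^3 = 285892255 + 16533576√299

415 24
344449 19920
285892255 16533576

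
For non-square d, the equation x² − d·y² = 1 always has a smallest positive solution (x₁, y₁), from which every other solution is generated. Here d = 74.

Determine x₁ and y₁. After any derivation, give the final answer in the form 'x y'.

3699 430

√74 → a₀=8, period (1,1,1,1,16); ℓ=5 odd so k=9
step 0: (8, 1)  from 8·(1,0) + (0,1)
step 1: (9, 1)  from 1·(8,1) + (1,0)
step 2: (17, 2)  from 1·(9,1) + (8,1)
step 3: (26, 3)  from 1·(17,2) + (9,1)
step 4: (43, 5)  from 1·(26,3) + (17,2)
…
step 6: (757, 88)  from 1·(714,83) + (43,5)
step 7: (1471, 171)  from 1·(757,88) + (714,83)
step 8: (2228, 259)  from 1·(1471,171) + (757,88)
step 9: (3699, 430)  from 1·(2228,259) + (1471,171)
(x₁, y₁) = (3699, 430);  3699² − 74·430² = 1 ✓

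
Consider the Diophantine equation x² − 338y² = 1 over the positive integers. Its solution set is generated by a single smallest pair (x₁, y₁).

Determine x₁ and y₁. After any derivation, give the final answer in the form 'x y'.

√338 → a₀=18, period (2,1,1,2,36); ℓ=5 odd so k=9
k=0  a_k=18  p_k/q_k = 18/1
…
k=2  a_k=1  p_k/q_k = 55/3
k=3  a_k=1  p_k/q_k = 92/5
k=4  a_k=2  p_k/q_k = 239/13
k=5  a_k=36  p_k/q_k = 8696/473
k=6  a_k=2  p_k/q_k = 17631/959
…
k=8  a_k=1  p_k/q_k = 43958/2391
k=9  a_k=2  p_k/q_k = 114243/6214
fundamental: x₁=114243, y₁=6214  (since 13051463049 − 338·38613796 = 1)

114243 6214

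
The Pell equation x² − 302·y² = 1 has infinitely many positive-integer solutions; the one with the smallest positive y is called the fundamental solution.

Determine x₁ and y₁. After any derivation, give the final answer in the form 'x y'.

4276623 246092

√302 = [17; 2,1,1,1,4,…,1,2,34, …], period ℓ=16 (even) → k=15
a_0=17:  p_0=17·1+0=17,  q_0=17·0+1=1
a_1=2:  p_1=2·17+1=35,  q_1=2·1+0=2
…
a_3=1:  p_3=1·52+35=87,  q_3=1·3+2=5
…
a_5=4:  p_5=4·139+87=643,  q_5=4·8+5=37
a_6=2:  p_6=2·643+139=1425,  q_6=2·37+8=82
…
a_14=1:  p_14=1·1042237+574956=1617193,  q_14=1·59974+33085=93059
a_15=2:  p_15=2·1617193+1042237=4276623,  q_15=2·93059+59974=246092
(x₁, y₁) = (4276623, 246092);  4276623² − 302·246092² = 1 ✓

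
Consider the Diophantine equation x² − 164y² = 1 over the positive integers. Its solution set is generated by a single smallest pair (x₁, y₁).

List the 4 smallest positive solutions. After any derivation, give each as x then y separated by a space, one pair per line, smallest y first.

[12; 1,4,6,4,1,24] for √164; ℓ=6 ⇒ convergent index 5
a_0=12:  p_0=12·1+0=12,  q_0=12·0+1=1
…
a_4=4:  p_4=4·397+64=1652,  q_4=4·31+5=129
a_5=1:  p_5=1·1652+397=2049,  q_5=1·129+31=160
fundamental: x₁=2049, y₁=160  (since 4198401 − 164·25600 = 1)
k=2:  x_2 = 2049·2049+164·160·160 = 8396801,  y_2 = 2049·160+160·2049 = 655680
k=3:  x_3 = 2049·8396801+164·160·655680 = 34410088449,  y_3 = 2049·655680+160·8396801 = 2686976480
k=4:  x_4 = 2049·34410088449+164·160·2686976480 = 141012534067201,  y_4 = 2049·2686976480+160·34410088449 = 11011228959360

2049 160
8396801 655680
34410088449 2686976480
141012534067201 11011228959360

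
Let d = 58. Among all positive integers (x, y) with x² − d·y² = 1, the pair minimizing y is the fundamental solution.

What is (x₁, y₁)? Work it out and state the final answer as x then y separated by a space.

19603 2574

√58 = [7; 1,1,1,1,1,1,14, …], period ℓ=7 (odd) → k=13
k=0  a_k=7  p_k/q_k = 7/1
…
k=4  a_k=1  p_k/q_k = 38/5
k=5  a_k=1  p_k/q_k = 61/8
…
k=7  a_k=14  p_k/q_k = 1447/190
…
k=12  a_k=1  p_k/q_k = 12071/1585
k=13  a_k=1  p_k/q_k = 19603/2574
→ (19603, 2574).  Check: 19603²=384277609, 58·2574²=384277608, difference 1.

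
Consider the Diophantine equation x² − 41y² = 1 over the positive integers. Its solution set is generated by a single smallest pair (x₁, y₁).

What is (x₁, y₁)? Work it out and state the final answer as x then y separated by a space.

2049 320

[6; 2,2,12] for √41; ℓ=3 ⇒ convergent index 5
k=0  a_k=6  p_k/q_k = 6/1
k=1  a_k=2  p_k/q_k = 13/2
k=2  a_k=2  p_k/q_k = 32/5
…
k=4  a_k=2  p_k/q_k = 826/129
k=5  a_k=2  p_k/q_k = 2049/320
fundamental: x₁=2049, y₁=320  (since 4198401 − 41·102400 = 1)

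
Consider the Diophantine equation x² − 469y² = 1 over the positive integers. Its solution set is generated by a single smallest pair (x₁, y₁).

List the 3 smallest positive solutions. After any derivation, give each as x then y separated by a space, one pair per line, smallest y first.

137215 6336
37655912449 1738788480
10333912053241855 477175722560064

√469 = [21; 1,1,1,10,6,10,1,1,1,42, …], period ℓ=10 (even) → k=9
k=0  a_k=21  p_k/q_k = 21/1
…
k=3  a_k=1  p_k/q_k = 65/3
k=4  a_k=10  p_k/q_k = 693/32
…
k=6  a_k=10  p_k/q_k = 42923/1982
k=7  a_k=1  p_k/q_k = 47146/2177
k=8  a_k=1  p_k/q_k = 90069/4159
k=9  a_k=1  p_k/q_k = 137215/6336
(x₁, y₁) = (137215, 6336);  137215² − 469·6336² = 1 ✓
(x_2, y_2) = (137215·137215 + 469·6336·6336, 137215·6336 + 6336·137215) = (37655912449, 1738788480)
(x_3, y_3) = (137215·37655912449 + 469·6336·1738788480, 137215·1738788480 + 6336·37655912449) = (10333912053241855, 477175722560064)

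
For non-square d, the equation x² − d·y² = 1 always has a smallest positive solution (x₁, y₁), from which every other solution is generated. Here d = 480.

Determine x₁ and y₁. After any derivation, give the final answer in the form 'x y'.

√480 → a₀=21, period (1,9,1,42); ℓ=4 even so k=3
i=0: a=21 ⇒ p=21, q=1
…
i=2: a=9 ⇒ p=219, q=10
i=3: a=1 ⇒ p=241, q=11
fundamental: x₁=241, y₁=11  (since 58081 − 480·121 = 1)

241 11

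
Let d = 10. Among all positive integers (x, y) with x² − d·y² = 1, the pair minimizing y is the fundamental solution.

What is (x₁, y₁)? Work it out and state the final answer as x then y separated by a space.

√10 → a₀=3, period (6); ℓ=1 odd so k=1
step 0: (3, 1)  from 3·(1,0) + (0,1)
step 1: (19, 6)  from 6·(3,1) + (1,0)
fundamental: x₁=19, y₁=6  (since 361 − 10·36 = 1)

19 6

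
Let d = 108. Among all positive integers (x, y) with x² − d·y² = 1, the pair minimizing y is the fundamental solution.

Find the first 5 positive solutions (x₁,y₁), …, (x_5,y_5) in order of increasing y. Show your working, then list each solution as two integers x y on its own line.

1351 130
3650401 351260
9863382151 949104390
26650854921601 2564479710520
72010600134783751 6929223228720650

d=108: √d = [10; 2,1,1,4,1,1,2,20] (ℓ=8, even), read p_7/q_7
i=0: a=10 ⇒ p=10, q=1
i=1: a=2 ⇒ p=21, q=2
i=2: a=1 ⇒ p=31, q=3
…
i=4: a=4 ⇒ p=239, q=23
i=5: a=1 ⇒ p=291, q=28
i=6: a=1 ⇒ p=530, q=51
i=7: a=2 ⇒ p=1351, q=130
fundamental: x₁=1351, y₁=130  (since 1825201 − 108·16900 = 1)
n=2: (1351,130)∘(1351,130) = (1351·1351+108·130·130, 1351·130+130·1351) = (3650401,351260)
n=3: (3650401,351260)∘(1351,130) = (1351·3650401+108·130·351260, 1351·351260+130·3650401) = (9863382151,949104390)
n=4: (9863382151,949104390)∘(1351,130) = (1351·9863382151+108·130·949104390, 1351·949104390+130·9863382151) = (26650854921601,2564479710520)
n=5: (26650854921601,2564479710520)∘(1351,130) = (1351·26650854921601+108·130·2564479710520, 1351·2564479710520+130·26650854921601) = (72010600134783751,6929223228720650)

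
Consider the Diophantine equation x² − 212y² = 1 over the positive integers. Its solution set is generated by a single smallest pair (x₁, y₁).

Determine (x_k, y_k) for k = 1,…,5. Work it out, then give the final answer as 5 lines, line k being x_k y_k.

√212 → a₀=14, period (1,1,3,1,1,…,1,1,28); ℓ=14 even so k=13
k=0  a_k=14  p_k/q_k = 14/1
k=1  a_k=1  p_k/q_k = 15/1
…
k=4  a_k=1  p_k/q_k = 131/9
…
k=11  a_k=3  p_k/q_k = 29135/2001
k=12  a_k=1  p_k/q_k = 37114/2549
k=13  a_k=1  p_k/q_k = 66249/4550
(x₁, y₁) = (66249, 4550);  66249² − 212·4550² = 1 ✓
k=2:  x_2 = 66249·66249+212·4550·4550 = 8777860001,  y_2 = 66249·4550+4550·66249 = 602865900
k=3:  x_3 = 66249·8777860001+212·4550·602865900 = 1163048894346249,  y_3 = 66249·602865900+4550·8777860001 = 79878526013650
k=4:  x_4 = 66249·1163048894346249+212·4550·79878526013650 = 154101652394311440001,  y_4 = 66249·79878526013650+4550·1163048894346249 = 10583744939153731800
k=5:  x_5 = 66249·154101652394311440001+212·4550·10583744939153731800 = 20418160737778428282906249,  y_5 = 66249·10583744939153731800+4550·154101652394311440001 = 1402325036868112630022750

66249 4550
8777860001 602865900
1163048894346249 79878526013650
154101652394311440001 10583744939153731800
20418160737778428282906249 1402325036868112630022750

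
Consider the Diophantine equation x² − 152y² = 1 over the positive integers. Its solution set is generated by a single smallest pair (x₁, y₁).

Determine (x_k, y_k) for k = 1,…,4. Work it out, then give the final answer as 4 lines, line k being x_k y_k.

37 3
2737 222
202501 16425
14982337 1215228

d=152: √d = [12; 3,24] (ℓ=2, even), read p_1/q_1
i=0: a=12 ⇒ p=12, q=1
i=1: a=3 ⇒ p=37, q=3
fundamental: x₁=37, y₁=3  (since 1369 − 152·9 = 1)
k=2:  x_2 = 37·37+152·3·3 = 2737,  y_2 = 37·3+3·37 = 222
k=3:  x_3 = 37·2737+152·3·222 = 202501,  y_3 = 37·222+3·2737 = 16425
k=4:  x_4 = 37·202501+152·3·16425 = 14982337,  y_4 = 37·16425+3·202501 = 1215228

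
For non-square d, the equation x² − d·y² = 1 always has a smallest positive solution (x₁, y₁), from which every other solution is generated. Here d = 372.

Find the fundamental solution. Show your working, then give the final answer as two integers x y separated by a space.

√372 = [19; 3,2,12,2,3,38, …], period ℓ=6 (even) → k=5
a_0=19:  p_0=19·1+0=19,  q_0=19·0+1=1
…
a_2=2:  p_2=2·58+19=135,  q_2=2·3+1=7
a_3=12:  p_3=12·135+58=1678,  q_3=12·7+3=87
a_4=2:  p_4=2·1678+135=3491,  q_4=2·87+7=181
a_5=3:  p_5=3·3491+1678=12151,  q_5=3·181+87=630
→ (12151, 630).  Check: 12151²=147646801, 372·630²=147646800, difference 1.

12151 630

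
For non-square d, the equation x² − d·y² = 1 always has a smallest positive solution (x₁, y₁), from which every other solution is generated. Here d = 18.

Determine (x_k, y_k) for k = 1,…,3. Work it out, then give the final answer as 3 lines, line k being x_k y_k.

17 4
577 136
19601 4620

d=18: √d = [4; 4,8] (ℓ=2, even), read p_1/q_1
i=0: a=4 ⇒ p=4, q=1
i=1: a=4 ⇒ p=17, q=4
→ (17, 4).  Check: 17²=289, 18·4²=288, difference 1.
k=2:  x_2 = 17·17+18·4·4 = 577,  y_2 = 17·4+4·17 = 136
k=3:  x_3 = 17·577+18·4·136 = 19601,  y_3 = 17·136+4·577 = 4620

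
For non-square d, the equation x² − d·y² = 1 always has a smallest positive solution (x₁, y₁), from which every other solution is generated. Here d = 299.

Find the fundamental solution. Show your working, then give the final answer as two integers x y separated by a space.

415 24

d=299: √d = [17; 3,2,3,34] (ℓ=4, even), read p_3/q_3
step 0: (17, 1)  from 17·(1,0) + (0,1)
step 1: (52, 3)  from 3·(17,1) + (1,0)
step 2: (121, 7)  from 2·(52,3) + (17,1)
step 3: (415, 24)  from 3·(121,7) + (52,3)
→ (415, 24).  Check: 415²=172225, 299·24²=172224, difference 1.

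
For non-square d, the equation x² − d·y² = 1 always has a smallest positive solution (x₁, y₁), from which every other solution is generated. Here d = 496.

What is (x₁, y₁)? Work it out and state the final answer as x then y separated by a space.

4620799 207480

d=496: √d = [22; 3,1,2,4,1,…,1,3,44] (ℓ=16, even), read p_15/q_15
a_0=22:  p_0=22·1+0=22,  q_0=22·0+1=1
a_1=3:  p_1=3·22+1=67,  q_1=3·1+0=3
…
a_3=2:  p_3=2·89+67=245,  q_3=2·4+3=11
a_4=4:  p_4=4·245+89=1069,  q_4=4·11+4=48
…
a_14=1:  p_14=1·863293+389209=1252502,  q_14=1·38763+17476=56239
a_15=3:  p_15=3·1252502+863293=4620799,  q_15=3·56239+38763=207480
fundamental: x₁=4620799, y₁=207480  (since 21351783398401 − 496·43047950400 = 1)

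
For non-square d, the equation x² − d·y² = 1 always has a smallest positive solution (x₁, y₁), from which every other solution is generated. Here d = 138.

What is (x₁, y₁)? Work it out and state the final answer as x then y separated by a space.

47 4

d=138: √d = [11; 1,2,1,22] (ℓ=4, even), read p_3/q_3
step 0: (11, 1)  from 11·(1,0) + (0,1)
…
step 2: (35, 3)  from 2·(12,1) + (11,1)
step 3: (47, 4)  from 1·(35,3) + (12,1)
→ (47, 4).  Check: 47²=2209, 138·4²=2208, difference 1.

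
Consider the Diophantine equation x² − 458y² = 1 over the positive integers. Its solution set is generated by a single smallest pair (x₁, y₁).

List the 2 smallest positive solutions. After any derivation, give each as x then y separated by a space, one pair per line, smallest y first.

22899 1070
1048728401 49003860

[21; 2,2,42] for √458; ℓ=3 ⇒ convergent index 5
a_0=21:  p_0=21·1+0=21,  q_0=21·0+1=1
a_1=2:  p_1=2·21+1=43,  q_1=2·1+0=2
a_2=2:  p_2=2·43+21=107,  q_2=2·2+1=5
a_3=42:  p_3=42·107+43=4537,  q_3=42·5+2=212
a_4=2:  p_4=2·4537+107=9181,  q_4=2·212+5=429
a_5=2:  p_5=2·9181+4537=22899,  q_5=2·429+212=1070
fundamental: x₁=22899, y₁=1070  (since 524364201 − 458·1144900 = 1)
(x_2, y_2) = (22899·22899 + 458·1070·1070, 22899·1070 + 1070·22899) = (1048728401, 49003860)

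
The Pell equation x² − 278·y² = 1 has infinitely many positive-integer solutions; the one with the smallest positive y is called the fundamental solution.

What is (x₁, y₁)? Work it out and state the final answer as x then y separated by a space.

2501 150

[16; 1,2,16,2,1,32] for √278; ℓ=6 ⇒ convergent index 5
step 0: (16, 1)  from 16·(1,0) + (0,1)
step 1: (17, 1)  from 1·(16,1) + (1,0)
step 2: (50, 3)  from 2·(17,1) + (16,1)
step 3: (817, 49)  from 16·(50,3) + (17,1)
step 4: (1684, 101)  from 2·(817,49) + (50,3)
step 5: (2501, 150)  from 1·(1684,101) + (817,49)
(x₁, y₁) = (2501, 150);  2501² − 278·150² = 1 ✓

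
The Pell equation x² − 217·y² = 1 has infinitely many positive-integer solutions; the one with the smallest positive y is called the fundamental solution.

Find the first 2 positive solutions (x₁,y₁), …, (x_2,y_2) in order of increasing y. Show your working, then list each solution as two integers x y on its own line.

3844063 260952
29553640695937 2006231855952

d=217: √d = [14; 1,2,1,2,1,…,2,1,28] (ℓ=16, even), read p_15/q_15
step 0: (14, 1)  from 14·(1,0) + (0,1)
step 1: (15, 1)  from 1·(14,1) + (1,0)
step 2: (44, 3)  from 2·(15,1) + (14,1)
step 3: (59, 4)  from 1·(44,3) + (15,1)
…
step 5: (221, 15)  from 1·(162,11) + (59,4)
step 6: (383, 26)  from 1·(221,15) + (162,11)
step 7: (3668, 249)  from 9·(383,26) + (221,15)
step 8: (15055, 1022)  from 4·(3668,249) + (383,26)
step 9: (139163, 9447)  from 9·(15055,1022) + (3668,249)
…
step 12: (740980, 50301)  from 2·(293381,19916) + (154218,10469)
step 13: (1034361, 70217)  from 1·(740980,50301) + (293381,19916)
step 14: (2809702, 190735)  from 2·(1034361,70217) + (740980,50301)
step 15: (3844063, 260952)  from 1·(2809702,190735) + (1034361,70217)
→ (3844063, 260952).  Check: 3844063²=14776820347969, 217·260952²=14776820347968, difference 1.
k=2:  x_2 = 3844063·3844063+217·260952·260952 = 29553640695937,  y_2 = 3844063·260952+260952·3844063 = 2006231855952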